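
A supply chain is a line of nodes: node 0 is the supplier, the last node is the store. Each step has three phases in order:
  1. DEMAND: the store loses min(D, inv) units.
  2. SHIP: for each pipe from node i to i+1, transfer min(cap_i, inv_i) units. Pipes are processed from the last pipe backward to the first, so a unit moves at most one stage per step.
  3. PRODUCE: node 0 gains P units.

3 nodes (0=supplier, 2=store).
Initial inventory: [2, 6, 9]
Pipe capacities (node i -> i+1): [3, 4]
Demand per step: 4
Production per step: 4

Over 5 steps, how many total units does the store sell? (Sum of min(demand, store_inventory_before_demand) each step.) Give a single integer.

Answer: 20

Derivation:
Step 1: sold=4 (running total=4) -> [4 4 9]
Step 2: sold=4 (running total=8) -> [5 3 9]
Step 3: sold=4 (running total=12) -> [6 3 8]
Step 4: sold=4 (running total=16) -> [7 3 7]
Step 5: sold=4 (running total=20) -> [8 3 6]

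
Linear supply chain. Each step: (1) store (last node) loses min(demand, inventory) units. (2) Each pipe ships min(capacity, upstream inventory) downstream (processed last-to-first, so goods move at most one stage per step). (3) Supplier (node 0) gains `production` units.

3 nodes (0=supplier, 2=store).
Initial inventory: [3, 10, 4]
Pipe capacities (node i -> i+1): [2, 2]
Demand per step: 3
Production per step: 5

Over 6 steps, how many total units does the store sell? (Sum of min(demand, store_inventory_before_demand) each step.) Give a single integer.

Step 1: sold=3 (running total=3) -> [6 10 3]
Step 2: sold=3 (running total=6) -> [9 10 2]
Step 3: sold=2 (running total=8) -> [12 10 2]
Step 4: sold=2 (running total=10) -> [15 10 2]
Step 5: sold=2 (running total=12) -> [18 10 2]
Step 6: sold=2 (running total=14) -> [21 10 2]

Answer: 14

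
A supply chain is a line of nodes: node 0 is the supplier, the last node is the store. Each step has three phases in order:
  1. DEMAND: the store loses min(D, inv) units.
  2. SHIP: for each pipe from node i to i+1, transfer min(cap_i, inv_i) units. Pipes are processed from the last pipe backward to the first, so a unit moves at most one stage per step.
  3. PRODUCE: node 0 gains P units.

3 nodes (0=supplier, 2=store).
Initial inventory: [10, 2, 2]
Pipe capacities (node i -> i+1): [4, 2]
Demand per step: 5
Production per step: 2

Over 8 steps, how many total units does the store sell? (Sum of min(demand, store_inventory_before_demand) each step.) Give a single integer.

Answer: 16

Derivation:
Step 1: sold=2 (running total=2) -> [8 4 2]
Step 2: sold=2 (running total=4) -> [6 6 2]
Step 3: sold=2 (running total=6) -> [4 8 2]
Step 4: sold=2 (running total=8) -> [2 10 2]
Step 5: sold=2 (running total=10) -> [2 10 2]
Step 6: sold=2 (running total=12) -> [2 10 2]
Step 7: sold=2 (running total=14) -> [2 10 2]
Step 8: sold=2 (running total=16) -> [2 10 2]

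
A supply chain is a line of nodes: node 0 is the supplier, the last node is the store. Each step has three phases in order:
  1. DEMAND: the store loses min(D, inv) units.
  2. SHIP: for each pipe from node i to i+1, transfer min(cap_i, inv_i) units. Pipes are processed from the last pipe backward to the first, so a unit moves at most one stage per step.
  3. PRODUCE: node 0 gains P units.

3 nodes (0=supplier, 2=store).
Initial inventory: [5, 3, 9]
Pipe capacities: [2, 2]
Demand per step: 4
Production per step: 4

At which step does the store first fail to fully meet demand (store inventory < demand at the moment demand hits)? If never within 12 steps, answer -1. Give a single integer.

Step 1: demand=4,sold=4 ship[1->2]=2 ship[0->1]=2 prod=4 -> [7 3 7]
Step 2: demand=4,sold=4 ship[1->2]=2 ship[0->1]=2 prod=4 -> [9 3 5]
Step 3: demand=4,sold=4 ship[1->2]=2 ship[0->1]=2 prod=4 -> [11 3 3]
Step 4: demand=4,sold=3 ship[1->2]=2 ship[0->1]=2 prod=4 -> [13 3 2]
Step 5: demand=4,sold=2 ship[1->2]=2 ship[0->1]=2 prod=4 -> [15 3 2]
Step 6: demand=4,sold=2 ship[1->2]=2 ship[0->1]=2 prod=4 -> [17 3 2]
Step 7: demand=4,sold=2 ship[1->2]=2 ship[0->1]=2 prod=4 -> [19 3 2]
Step 8: demand=4,sold=2 ship[1->2]=2 ship[0->1]=2 prod=4 -> [21 3 2]
Step 9: demand=4,sold=2 ship[1->2]=2 ship[0->1]=2 prod=4 -> [23 3 2]
Step 10: demand=4,sold=2 ship[1->2]=2 ship[0->1]=2 prod=4 -> [25 3 2]
Step 11: demand=4,sold=2 ship[1->2]=2 ship[0->1]=2 prod=4 -> [27 3 2]
Step 12: demand=4,sold=2 ship[1->2]=2 ship[0->1]=2 prod=4 -> [29 3 2]
First stockout at step 4

4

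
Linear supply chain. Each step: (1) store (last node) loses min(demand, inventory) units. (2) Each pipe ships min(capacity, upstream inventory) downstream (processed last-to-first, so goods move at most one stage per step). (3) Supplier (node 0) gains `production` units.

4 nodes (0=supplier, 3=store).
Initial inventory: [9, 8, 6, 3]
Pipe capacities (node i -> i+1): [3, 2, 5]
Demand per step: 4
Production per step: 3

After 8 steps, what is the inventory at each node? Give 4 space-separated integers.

Step 1: demand=4,sold=3 ship[2->3]=5 ship[1->2]=2 ship[0->1]=3 prod=3 -> inv=[9 9 3 5]
Step 2: demand=4,sold=4 ship[2->3]=3 ship[1->2]=2 ship[0->1]=3 prod=3 -> inv=[9 10 2 4]
Step 3: demand=4,sold=4 ship[2->3]=2 ship[1->2]=2 ship[0->1]=3 prod=3 -> inv=[9 11 2 2]
Step 4: demand=4,sold=2 ship[2->3]=2 ship[1->2]=2 ship[0->1]=3 prod=3 -> inv=[9 12 2 2]
Step 5: demand=4,sold=2 ship[2->3]=2 ship[1->2]=2 ship[0->1]=3 prod=3 -> inv=[9 13 2 2]
Step 6: demand=4,sold=2 ship[2->3]=2 ship[1->2]=2 ship[0->1]=3 prod=3 -> inv=[9 14 2 2]
Step 7: demand=4,sold=2 ship[2->3]=2 ship[1->2]=2 ship[0->1]=3 prod=3 -> inv=[9 15 2 2]
Step 8: demand=4,sold=2 ship[2->3]=2 ship[1->2]=2 ship[0->1]=3 prod=3 -> inv=[9 16 2 2]

9 16 2 2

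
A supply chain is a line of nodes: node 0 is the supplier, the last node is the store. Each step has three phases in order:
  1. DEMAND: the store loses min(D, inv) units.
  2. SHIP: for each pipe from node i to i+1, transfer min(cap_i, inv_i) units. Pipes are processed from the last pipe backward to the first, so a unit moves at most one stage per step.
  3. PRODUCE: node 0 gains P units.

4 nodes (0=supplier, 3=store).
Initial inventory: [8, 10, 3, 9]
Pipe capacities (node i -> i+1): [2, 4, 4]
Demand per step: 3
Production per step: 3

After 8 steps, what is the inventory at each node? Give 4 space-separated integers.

Step 1: demand=3,sold=3 ship[2->3]=3 ship[1->2]=4 ship[0->1]=2 prod=3 -> inv=[9 8 4 9]
Step 2: demand=3,sold=3 ship[2->3]=4 ship[1->2]=4 ship[0->1]=2 prod=3 -> inv=[10 6 4 10]
Step 3: demand=3,sold=3 ship[2->3]=4 ship[1->2]=4 ship[0->1]=2 prod=3 -> inv=[11 4 4 11]
Step 4: demand=3,sold=3 ship[2->3]=4 ship[1->2]=4 ship[0->1]=2 prod=3 -> inv=[12 2 4 12]
Step 5: demand=3,sold=3 ship[2->3]=4 ship[1->2]=2 ship[0->1]=2 prod=3 -> inv=[13 2 2 13]
Step 6: demand=3,sold=3 ship[2->3]=2 ship[1->2]=2 ship[0->1]=2 prod=3 -> inv=[14 2 2 12]
Step 7: demand=3,sold=3 ship[2->3]=2 ship[1->2]=2 ship[0->1]=2 prod=3 -> inv=[15 2 2 11]
Step 8: demand=3,sold=3 ship[2->3]=2 ship[1->2]=2 ship[0->1]=2 prod=3 -> inv=[16 2 2 10]

16 2 2 10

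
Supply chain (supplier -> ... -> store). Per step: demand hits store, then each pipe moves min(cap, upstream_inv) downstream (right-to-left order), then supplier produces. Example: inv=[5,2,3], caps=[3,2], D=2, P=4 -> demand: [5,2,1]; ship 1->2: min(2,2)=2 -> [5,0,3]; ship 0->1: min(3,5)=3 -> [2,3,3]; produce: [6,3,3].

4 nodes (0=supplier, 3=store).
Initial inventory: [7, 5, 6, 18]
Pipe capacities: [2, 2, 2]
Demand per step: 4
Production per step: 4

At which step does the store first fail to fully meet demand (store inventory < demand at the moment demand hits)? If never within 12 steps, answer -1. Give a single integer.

Step 1: demand=4,sold=4 ship[2->3]=2 ship[1->2]=2 ship[0->1]=2 prod=4 -> [9 5 6 16]
Step 2: demand=4,sold=4 ship[2->3]=2 ship[1->2]=2 ship[0->1]=2 prod=4 -> [11 5 6 14]
Step 3: demand=4,sold=4 ship[2->3]=2 ship[1->2]=2 ship[0->1]=2 prod=4 -> [13 5 6 12]
Step 4: demand=4,sold=4 ship[2->3]=2 ship[1->2]=2 ship[0->1]=2 prod=4 -> [15 5 6 10]
Step 5: demand=4,sold=4 ship[2->3]=2 ship[1->2]=2 ship[0->1]=2 prod=4 -> [17 5 6 8]
Step 6: demand=4,sold=4 ship[2->3]=2 ship[1->2]=2 ship[0->1]=2 prod=4 -> [19 5 6 6]
Step 7: demand=4,sold=4 ship[2->3]=2 ship[1->2]=2 ship[0->1]=2 prod=4 -> [21 5 6 4]
Step 8: demand=4,sold=4 ship[2->3]=2 ship[1->2]=2 ship[0->1]=2 prod=4 -> [23 5 6 2]
Step 9: demand=4,sold=2 ship[2->3]=2 ship[1->2]=2 ship[0->1]=2 prod=4 -> [25 5 6 2]
Step 10: demand=4,sold=2 ship[2->3]=2 ship[1->2]=2 ship[0->1]=2 prod=4 -> [27 5 6 2]
Step 11: demand=4,sold=2 ship[2->3]=2 ship[1->2]=2 ship[0->1]=2 prod=4 -> [29 5 6 2]
Step 12: demand=4,sold=2 ship[2->3]=2 ship[1->2]=2 ship[0->1]=2 prod=4 -> [31 5 6 2]
First stockout at step 9

9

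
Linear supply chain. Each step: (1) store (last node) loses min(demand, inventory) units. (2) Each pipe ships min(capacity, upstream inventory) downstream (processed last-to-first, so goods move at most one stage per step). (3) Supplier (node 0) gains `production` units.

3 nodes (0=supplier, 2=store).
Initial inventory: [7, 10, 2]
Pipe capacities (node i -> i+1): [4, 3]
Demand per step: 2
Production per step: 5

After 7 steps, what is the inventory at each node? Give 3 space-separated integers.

Step 1: demand=2,sold=2 ship[1->2]=3 ship[0->1]=4 prod=5 -> inv=[8 11 3]
Step 2: demand=2,sold=2 ship[1->2]=3 ship[0->1]=4 prod=5 -> inv=[9 12 4]
Step 3: demand=2,sold=2 ship[1->2]=3 ship[0->1]=4 prod=5 -> inv=[10 13 5]
Step 4: demand=2,sold=2 ship[1->2]=3 ship[0->1]=4 prod=5 -> inv=[11 14 6]
Step 5: demand=2,sold=2 ship[1->2]=3 ship[0->1]=4 prod=5 -> inv=[12 15 7]
Step 6: demand=2,sold=2 ship[1->2]=3 ship[0->1]=4 prod=5 -> inv=[13 16 8]
Step 7: demand=2,sold=2 ship[1->2]=3 ship[0->1]=4 prod=5 -> inv=[14 17 9]

14 17 9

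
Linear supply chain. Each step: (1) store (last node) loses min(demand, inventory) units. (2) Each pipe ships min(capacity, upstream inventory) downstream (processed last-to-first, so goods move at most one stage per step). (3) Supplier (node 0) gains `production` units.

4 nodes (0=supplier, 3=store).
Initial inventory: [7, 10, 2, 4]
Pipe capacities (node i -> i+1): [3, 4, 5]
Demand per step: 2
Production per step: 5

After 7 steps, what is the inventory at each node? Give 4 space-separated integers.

Step 1: demand=2,sold=2 ship[2->3]=2 ship[1->2]=4 ship[0->1]=3 prod=5 -> inv=[9 9 4 4]
Step 2: demand=2,sold=2 ship[2->3]=4 ship[1->2]=4 ship[0->1]=3 prod=5 -> inv=[11 8 4 6]
Step 3: demand=2,sold=2 ship[2->3]=4 ship[1->2]=4 ship[0->1]=3 prod=5 -> inv=[13 7 4 8]
Step 4: demand=2,sold=2 ship[2->3]=4 ship[1->2]=4 ship[0->1]=3 prod=5 -> inv=[15 6 4 10]
Step 5: demand=2,sold=2 ship[2->3]=4 ship[1->2]=4 ship[0->1]=3 prod=5 -> inv=[17 5 4 12]
Step 6: demand=2,sold=2 ship[2->3]=4 ship[1->2]=4 ship[0->1]=3 prod=5 -> inv=[19 4 4 14]
Step 7: demand=2,sold=2 ship[2->3]=4 ship[1->2]=4 ship[0->1]=3 prod=5 -> inv=[21 3 4 16]

21 3 4 16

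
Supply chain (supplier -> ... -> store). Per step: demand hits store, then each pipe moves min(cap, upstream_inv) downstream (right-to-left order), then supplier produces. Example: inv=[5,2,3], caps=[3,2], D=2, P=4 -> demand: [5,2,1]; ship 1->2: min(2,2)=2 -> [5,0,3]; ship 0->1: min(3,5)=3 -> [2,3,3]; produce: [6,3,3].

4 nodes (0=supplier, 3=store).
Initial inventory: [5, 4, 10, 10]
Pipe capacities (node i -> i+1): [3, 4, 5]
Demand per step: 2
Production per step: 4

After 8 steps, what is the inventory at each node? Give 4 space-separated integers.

Step 1: demand=2,sold=2 ship[2->3]=5 ship[1->2]=4 ship[0->1]=3 prod=4 -> inv=[6 3 9 13]
Step 2: demand=2,sold=2 ship[2->3]=5 ship[1->2]=3 ship[0->1]=3 prod=4 -> inv=[7 3 7 16]
Step 3: demand=2,sold=2 ship[2->3]=5 ship[1->2]=3 ship[0->1]=3 prod=4 -> inv=[8 3 5 19]
Step 4: demand=2,sold=2 ship[2->3]=5 ship[1->2]=3 ship[0->1]=3 prod=4 -> inv=[9 3 3 22]
Step 5: demand=2,sold=2 ship[2->3]=3 ship[1->2]=3 ship[0->1]=3 prod=4 -> inv=[10 3 3 23]
Step 6: demand=2,sold=2 ship[2->3]=3 ship[1->2]=3 ship[0->1]=3 prod=4 -> inv=[11 3 3 24]
Step 7: demand=2,sold=2 ship[2->3]=3 ship[1->2]=3 ship[0->1]=3 prod=4 -> inv=[12 3 3 25]
Step 8: demand=2,sold=2 ship[2->3]=3 ship[1->2]=3 ship[0->1]=3 prod=4 -> inv=[13 3 3 26]

13 3 3 26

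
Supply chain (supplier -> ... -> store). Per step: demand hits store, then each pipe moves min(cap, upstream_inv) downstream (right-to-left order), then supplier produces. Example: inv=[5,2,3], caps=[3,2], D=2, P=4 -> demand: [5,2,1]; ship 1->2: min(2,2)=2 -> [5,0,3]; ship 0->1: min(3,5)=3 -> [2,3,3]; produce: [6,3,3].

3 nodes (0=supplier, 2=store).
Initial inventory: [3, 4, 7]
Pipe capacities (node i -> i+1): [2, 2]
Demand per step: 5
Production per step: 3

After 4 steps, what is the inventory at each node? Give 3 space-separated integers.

Step 1: demand=5,sold=5 ship[1->2]=2 ship[0->1]=2 prod=3 -> inv=[4 4 4]
Step 2: demand=5,sold=4 ship[1->2]=2 ship[0->1]=2 prod=3 -> inv=[5 4 2]
Step 3: demand=5,sold=2 ship[1->2]=2 ship[0->1]=2 prod=3 -> inv=[6 4 2]
Step 4: demand=5,sold=2 ship[1->2]=2 ship[0->1]=2 prod=3 -> inv=[7 4 2]

7 4 2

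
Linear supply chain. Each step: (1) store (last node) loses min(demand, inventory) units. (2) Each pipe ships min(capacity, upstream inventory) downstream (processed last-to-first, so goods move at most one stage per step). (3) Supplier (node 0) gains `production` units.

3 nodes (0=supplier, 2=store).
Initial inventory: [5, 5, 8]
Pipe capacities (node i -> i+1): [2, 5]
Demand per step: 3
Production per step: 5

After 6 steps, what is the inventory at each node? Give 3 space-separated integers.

Step 1: demand=3,sold=3 ship[1->2]=5 ship[0->1]=2 prod=5 -> inv=[8 2 10]
Step 2: demand=3,sold=3 ship[1->2]=2 ship[0->1]=2 prod=5 -> inv=[11 2 9]
Step 3: demand=3,sold=3 ship[1->2]=2 ship[0->1]=2 prod=5 -> inv=[14 2 8]
Step 4: demand=3,sold=3 ship[1->2]=2 ship[0->1]=2 prod=5 -> inv=[17 2 7]
Step 5: demand=3,sold=3 ship[1->2]=2 ship[0->1]=2 prod=5 -> inv=[20 2 6]
Step 6: demand=3,sold=3 ship[1->2]=2 ship[0->1]=2 prod=5 -> inv=[23 2 5]

23 2 5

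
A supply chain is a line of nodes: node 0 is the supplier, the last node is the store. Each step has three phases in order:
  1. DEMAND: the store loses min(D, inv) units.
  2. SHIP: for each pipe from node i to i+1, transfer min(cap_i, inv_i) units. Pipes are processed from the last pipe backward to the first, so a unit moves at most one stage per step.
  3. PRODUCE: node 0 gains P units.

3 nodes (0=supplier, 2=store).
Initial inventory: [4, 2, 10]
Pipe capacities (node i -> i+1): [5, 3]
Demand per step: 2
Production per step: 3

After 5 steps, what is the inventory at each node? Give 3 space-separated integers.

Step 1: demand=2,sold=2 ship[1->2]=2 ship[0->1]=4 prod=3 -> inv=[3 4 10]
Step 2: demand=2,sold=2 ship[1->2]=3 ship[0->1]=3 prod=3 -> inv=[3 4 11]
Step 3: demand=2,sold=2 ship[1->2]=3 ship[0->1]=3 prod=3 -> inv=[3 4 12]
Step 4: demand=2,sold=2 ship[1->2]=3 ship[0->1]=3 prod=3 -> inv=[3 4 13]
Step 5: demand=2,sold=2 ship[1->2]=3 ship[0->1]=3 prod=3 -> inv=[3 4 14]

3 4 14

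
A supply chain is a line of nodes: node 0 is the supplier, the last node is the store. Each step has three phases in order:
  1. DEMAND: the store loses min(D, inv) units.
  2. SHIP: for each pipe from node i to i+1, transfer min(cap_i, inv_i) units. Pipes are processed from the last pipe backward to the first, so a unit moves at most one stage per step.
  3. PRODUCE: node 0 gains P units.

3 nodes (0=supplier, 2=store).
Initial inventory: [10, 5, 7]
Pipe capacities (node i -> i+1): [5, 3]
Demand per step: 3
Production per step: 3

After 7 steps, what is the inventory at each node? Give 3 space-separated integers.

Step 1: demand=3,sold=3 ship[1->2]=3 ship[0->1]=5 prod=3 -> inv=[8 7 7]
Step 2: demand=3,sold=3 ship[1->2]=3 ship[0->1]=5 prod=3 -> inv=[6 9 7]
Step 3: demand=3,sold=3 ship[1->2]=3 ship[0->1]=5 prod=3 -> inv=[4 11 7]
Step 4: demand=3,sold=3 ship[1->2]=3 ship[0->1]=4 prod=3 -> inv=[3 12 7]
Step 5: demand=3,sold=3 ship[1->2]=3 ship[0->1]=3 prod=3 -> inv=[3 12 7]
Step 6: demand=3,sold=3 ship[1->2]=3 ship[0->1]=3 prod=3 -> inv=[3 12 7]
Step 7: demand=3,sold=3 ship[1->2]=3 ship[0->1]=3 prod=3 -> inv=[3 12 7]

3 12 7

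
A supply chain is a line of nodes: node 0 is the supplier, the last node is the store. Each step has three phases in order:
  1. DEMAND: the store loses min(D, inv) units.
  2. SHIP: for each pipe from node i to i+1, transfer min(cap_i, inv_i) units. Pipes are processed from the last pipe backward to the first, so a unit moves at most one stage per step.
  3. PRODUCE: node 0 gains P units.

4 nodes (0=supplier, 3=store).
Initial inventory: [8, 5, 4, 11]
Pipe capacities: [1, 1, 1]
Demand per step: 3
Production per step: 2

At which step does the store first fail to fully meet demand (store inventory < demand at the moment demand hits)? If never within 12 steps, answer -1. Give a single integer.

Step 1: demand=3,sold=3 ship[2->3]=1 ship[1->2]=1 ship[0->1]=1 prod=2 -> [9 5 4 9]
Step 2: demand=3,sold=3 ship[2->3]=1 ship[1->2]=1 ship[0->1]=1 prod=2 -> [10 5 4 7]
Step 3: demand=3,sold=3 ship[2->3]=1 ship[1->2]=1 ship[0->1]=1 prod=2 -> [11 5 4 5]
Step 4: demand=3,sold=3 ship[2->3]=1 ship[1->2]=1 ship[0->1]=1 prod=2 -> [12 5 4 3]
Step 5: demand=3,sold=3 ship[2->3]=1 ship[1->2]=1 ship[0->1]=1 prod=2 -> [13 5 4 1]
Step 6: demand=3,sold=1 ship[2->3]=1 ship[1->2]=1 ship[0->1]=1 prod=2 -> [14 5 4 1]
Step 7: demand=3,sold=1 ship[2->3]=1 ship[1->2]=1 ship[0->1]=1 prod=2 -> [15 5 4 1]
Step 8: demand=3,sold=1 ship[2->3]=1 ship[1->2]=1 ship[0->1]=1 prod=2 -> [16 5 4 1]
Step 9: demand=3,sold=1 ship[2->3]=1 ship[1->2]=1 ship[0->1]=1 prod=2 -> [17 5 4 1]
Step 10: demand=3,sold=1 ship[2->3]=1 ship[1->2]=1 ship[0->1]=1 prod=2 -> [18 5 4 1]
Step 11: demand=3,sold=1 ship[2->3]=1 ship[1->2]=1 ship[0->1]=1 prod=2 -> [19 5 4 1]
Step 12: demand=3,sold=1 ship[2->3]=1 ship[1->2]=1 ship[0->1]=1 prod=2 -> [20 5 4 1]
First stockout at step 6

6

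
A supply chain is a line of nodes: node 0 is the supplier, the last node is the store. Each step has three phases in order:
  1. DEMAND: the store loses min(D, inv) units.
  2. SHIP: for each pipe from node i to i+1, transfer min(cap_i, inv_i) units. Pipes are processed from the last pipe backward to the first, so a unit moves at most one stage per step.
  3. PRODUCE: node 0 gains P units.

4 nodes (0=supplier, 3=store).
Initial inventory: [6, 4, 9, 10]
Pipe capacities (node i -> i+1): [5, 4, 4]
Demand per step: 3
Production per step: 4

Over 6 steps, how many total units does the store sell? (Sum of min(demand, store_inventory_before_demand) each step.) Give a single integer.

Step 1: sold=3 (running total=3) -> [5 5 9 11]
Step 2: sold=3 (running total=6) -> [4 6 9 12]
Step 3: sold=3 (running total=9) -> [4 6 9 13]
Step 4: sold=3 (running total=12) -> [4 6 9 14]
Step 5: sold=3 (running total=15) -> [4 6 9 15]
Step 6: sold=3 (running total=18) -> [4 6 9 16]

Answer: 18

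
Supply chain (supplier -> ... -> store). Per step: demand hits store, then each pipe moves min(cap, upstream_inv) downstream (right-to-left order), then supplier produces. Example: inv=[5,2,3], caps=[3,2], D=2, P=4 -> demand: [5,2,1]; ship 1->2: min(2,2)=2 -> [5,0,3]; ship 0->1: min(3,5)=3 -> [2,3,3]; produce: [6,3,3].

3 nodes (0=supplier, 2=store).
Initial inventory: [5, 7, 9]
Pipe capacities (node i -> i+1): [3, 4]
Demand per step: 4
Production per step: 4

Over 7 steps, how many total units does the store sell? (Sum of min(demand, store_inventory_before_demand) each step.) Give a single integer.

Answer: 28

Derivation:
Step 1: sold=4 (running total=4) -> [6 6 9]
Step 2: sold=4 (running total=8) -> [7 5 9]
Step 3: sold=4 (running total=12) -> [8 4 9]
Step 4: sold=4 (running total=16) -> [9 3 9]
Step 5: sold=4 (running total=20) -> [10 3 8]
Step 6: sold=4 (running total=24) -> [11 3 7]
Step 7: sold=4 (running total=28) -> [12 3 6]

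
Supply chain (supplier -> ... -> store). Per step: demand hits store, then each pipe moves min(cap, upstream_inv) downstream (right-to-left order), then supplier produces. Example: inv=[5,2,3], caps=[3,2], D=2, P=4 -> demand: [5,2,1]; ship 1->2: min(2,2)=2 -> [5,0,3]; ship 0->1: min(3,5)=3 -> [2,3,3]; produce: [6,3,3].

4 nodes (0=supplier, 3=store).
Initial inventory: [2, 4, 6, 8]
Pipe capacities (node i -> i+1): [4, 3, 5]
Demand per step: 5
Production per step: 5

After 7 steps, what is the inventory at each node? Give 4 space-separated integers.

Step 1: demand=5,sold=5 ship[2->3]=5 ship[1->2]=3 ship[0->1]=2 prod=5 -> inv=[5 3 4 8]
Step 2: demand=5,sold=5 ship[2->3]=4 ship[1->2]=3 ship[0->1]=4 prod=5 -> inv=[6 4 3 7]
Step 3: demand=5,sold=5 ship[2->3]=3 ship[1->2]=3 ship[0->1]=4 prod=5 -> inv=[7 5 3 5]
Step 4: demand=5,sold=5 ship[2->3]=3 ship[1->2]=3 ship[0->1]=4 prod=5 -> inv=[8 6 3 3]
Step 5: demand=5,sold=3 ship[2->3]=3 ship[1->2]=3 ship[0->1]=4 prod=5 -> inv=[9 7 3 3]
Step 6: demand=5,sold=3 ship[2->3]=3 ship[1->2]=3 ship[0->1]=4 prod=5 -> inv=[10 8 3 3]
Step 7: demand=5,sold=3 ship[2->3]=3 ship[1->2]=3 ship[0->1]=4 prod=5 -> inv=[11 9 3 3]

11 9 3 3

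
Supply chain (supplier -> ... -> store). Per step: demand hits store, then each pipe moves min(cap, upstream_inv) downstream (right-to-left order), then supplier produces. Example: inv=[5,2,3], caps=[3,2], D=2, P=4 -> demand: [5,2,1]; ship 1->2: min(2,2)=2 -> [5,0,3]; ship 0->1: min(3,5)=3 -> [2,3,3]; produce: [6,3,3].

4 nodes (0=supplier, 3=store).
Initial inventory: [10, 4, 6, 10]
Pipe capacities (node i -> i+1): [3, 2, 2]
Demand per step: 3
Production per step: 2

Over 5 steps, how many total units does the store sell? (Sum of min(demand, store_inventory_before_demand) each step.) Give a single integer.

Answer: 15

Derivation:
Step 1: sold=3 (running total=3) -> [9 5 6 9]
Step 2: sold=3 (running total=6) -> [8 6 6 8]
Step 3: sold=3 (running total=9) -> [7 7 6 7]
Step 4: sold=3 (running total=12) -> [6 8 6 6]
Step 5: sold=3 (running total=15) -> [5 9 6 5]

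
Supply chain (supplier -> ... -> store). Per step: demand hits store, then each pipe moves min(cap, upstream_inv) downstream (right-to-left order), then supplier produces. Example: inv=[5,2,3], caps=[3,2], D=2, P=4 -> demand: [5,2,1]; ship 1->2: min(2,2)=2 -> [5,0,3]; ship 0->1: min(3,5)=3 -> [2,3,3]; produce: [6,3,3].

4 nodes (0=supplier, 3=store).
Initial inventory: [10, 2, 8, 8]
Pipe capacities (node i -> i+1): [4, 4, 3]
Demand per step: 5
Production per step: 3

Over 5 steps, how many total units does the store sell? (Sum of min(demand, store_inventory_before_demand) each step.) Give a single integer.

Answer: 20

Derivation:
Step 1: sold=5 (running total=5) -> [9 4 7 6]
Step 2: sold=5 (running total=10) -> [8 4 8 4]
Step 3: sold=4 (running total=14) -> [7 4 9 3]
Step 4: sold=3 (running total=17) -> [6 4 10 3]
Step 5: sold=3 (running total=20) -> [5 4 11 3]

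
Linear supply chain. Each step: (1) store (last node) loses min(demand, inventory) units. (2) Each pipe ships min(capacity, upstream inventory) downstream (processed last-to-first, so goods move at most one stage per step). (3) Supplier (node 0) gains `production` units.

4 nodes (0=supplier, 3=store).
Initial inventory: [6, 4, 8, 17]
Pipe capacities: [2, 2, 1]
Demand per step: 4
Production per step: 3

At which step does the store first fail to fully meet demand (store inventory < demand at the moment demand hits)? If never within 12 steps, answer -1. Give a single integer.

Step 1: demand=4,sold=4 ship[2->3]=1 ship[1->2]=2 ship[0->1]=2 prod=3 -> [7 4 9 14]
Step 2: demand=4,sold=4 ship[2->3]=1 ship[1->2]=2 ship[0->1]=2 prod=3 -> [8 4 10 11]
Step 3: demand=4,sold=4 ship[2->3]=1 ship[1->2]=2 ship[0->1]=2 prod=3 -> [9 4 11 8]
Step 4: demand=4,sold=4 ship[2->3]=1 ship[1->2]=2 ship[0->1]=2 prod=3 -> [10 4 12 5]
Step 5: demand=4,sold=4 ship[2->3]=1 ship[1->2]=2 ship[0->1]=2 prod=3 -> [11 4 13 2]
Step 6: demand=4,sold=2 ship[2->3]=1 ship[1->2]=2 ship[0->1]=2 prod=3 -> [12 4 14 1]
Step 7: demand=4,sold=1 ship[2->3]=1 ship[1->2]=2 ship[0->1]=2 prod=3 -> [13 4 15 1]
Step 8: demand=4,sold=1 ship[2->3]=1 ship[1->2]=2 ship[0->1]=2 prod=3 -> [14 4 16 1]
Step 9: demand=4,sold=1 ship[2->3]=1 ship[1->2]=2 ship[0->1]=2 prod=3 -> [15 4 17 1]
Step 10: demand=4,sold=1 ship[2->3]=1 ship[1->2]=2 ship[0->1]=2 prod=3 -> [16 4 18 1]
Step 11: demand=4,sold=1 ship[2->3]=1 ship[1->2]=2 ship[0->1]=2 prod=3 -> [17 4 19 1]
Step 12: demand=4,sold=1 ship[2->3]=1 ship[1->2]=2 ship[0->1]=2 prod=3 -> [18 4 20 1]
First stockout at step 6

6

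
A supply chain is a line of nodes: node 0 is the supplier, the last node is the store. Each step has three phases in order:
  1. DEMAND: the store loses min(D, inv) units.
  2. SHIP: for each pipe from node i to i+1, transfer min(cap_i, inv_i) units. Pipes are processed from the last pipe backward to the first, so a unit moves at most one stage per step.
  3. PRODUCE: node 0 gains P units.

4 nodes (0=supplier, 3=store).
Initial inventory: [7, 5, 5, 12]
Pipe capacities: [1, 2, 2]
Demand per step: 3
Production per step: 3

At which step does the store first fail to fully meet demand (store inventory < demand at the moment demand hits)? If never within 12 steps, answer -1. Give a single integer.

Step 1: demand=3,sold=3 ship[2->3]=2 ship[1->2]=2 ship[0->1]=1 prod=3 -> [9 4 5 11]
Step 2: demand=3,sold=3 ship[2->3]=2 ship[1->2]=2 ship[0->1]=1 prod=3 -> [11 3 5 10]
Step 3: demand=3,sold=3 ship[2->3]=2 ship[1->2]=2 ship[0->1]=1 prod=3 -> [13 2 5 9]
Step 4: demand=3,sold=3 ship[2->3]=2 ship[1->2]=2 ship[0->1]=1 prod=3 -> [15 1 5 8]
Step 5: demand=3,sold=3 ship[2->3]=2 ship[1->2]=1 ship[0->1]=1 prod=3 -> [17 1 4 7]
Step 6: demand=3,sold=3 ship[2->3]=2 ship[1->2]=1 ship[0->1]=1 prod=3 -> [19 1 3 6]
Step 7: demand=3,sold=3 ship[2->3]=2 ship[1->2]=1 ship[0->1]=1 prod=3 -> [21 1 2 5]
Step 8: demand=3,sold=3 ship[2->3]=2 ship[1->2]=1 ship[0->1]=1 prod=3 -> [23 1 1 4]
Step 9: demand=3,sold=3 ship[2->3]=1 ship[1->2]=1 ship[0->1]=1 prod=3 -> [25 1 1 2]
Step 10: demand=3,sold=2 ship[2->3]=1 ship[1->2]=1 ship[0->1]=1 prod=3 -> [27 1 1 1]
Step 11: demand=3,sold=1 ship[2->3]=1 ship[1->2]=1 ship[0->1]=1 prod=3 -> [29 1 1 1]
Step 12: demand=3,sold=1 ship[2->3]=1 ship[1->2]=1 ship[0->1]=1 prod=3 -> [31 1 1 1]
First stockout at step 10

10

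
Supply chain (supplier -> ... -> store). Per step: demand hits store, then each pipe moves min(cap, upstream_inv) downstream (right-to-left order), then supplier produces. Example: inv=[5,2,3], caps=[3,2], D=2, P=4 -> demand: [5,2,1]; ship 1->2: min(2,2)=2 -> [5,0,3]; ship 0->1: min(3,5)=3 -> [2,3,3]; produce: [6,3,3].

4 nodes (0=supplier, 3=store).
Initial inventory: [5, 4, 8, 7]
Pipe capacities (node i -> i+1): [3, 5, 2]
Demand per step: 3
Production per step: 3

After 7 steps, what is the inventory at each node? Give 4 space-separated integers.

Step 1: demand=3,sold=3 ship[2->3]=2 ship[1->2]=4 ship[0->1]=3 prod=3 -> inv=[5 3 10 6]
Step 2: demand=3,sold=3 ship[2->3]=2 ship[1->2]=3 ship[0->1]=3 prod=3 -> inv=[5 3 11 5]
Step 3: demand=3,sold=3 ship[2->3]=2 ship[1->2]=3 ship[0->1]=3 prod=3 -> inv=[5 3 12 4]
Step 4: demand=3,sold=3 ship[2->3]=2 ship[1->2]=3 ship[0->1]=3 prod=3 -> inv=[5 3 13 3]
Step 5: demand=3,sold=3 ship[2->3]=2 ship[1->2]=3 ship[0->1]=3 prod=3 -> inv=[5 3 14 2]
Step 6: demand=3,sold=2 ship[2->3]=2 ship[1->2]=3 ship[0->1]=3 prod=3 -> inv=[5 3 15 2]
Step 7: demand=3,sold=2 ship[2->3]=2 ship[1->2]=3 ship[0->1]=3 prod=3 -> inv=[5 3 16 2]

5 3 16 2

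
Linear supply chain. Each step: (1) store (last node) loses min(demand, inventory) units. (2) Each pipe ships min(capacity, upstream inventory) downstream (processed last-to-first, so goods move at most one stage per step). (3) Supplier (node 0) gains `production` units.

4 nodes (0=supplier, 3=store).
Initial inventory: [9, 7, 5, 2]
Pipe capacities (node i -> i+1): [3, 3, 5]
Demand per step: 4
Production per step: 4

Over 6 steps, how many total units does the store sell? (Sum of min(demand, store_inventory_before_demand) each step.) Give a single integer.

Step 1: sold=2 (running total=2) -> [10 7 3 5]
Step 2: sold=4 (running total=6) -> [11 7 3 4]
Step 3: sold=4 (running total=10) -> [12 7 3 3]
Step 4: sold=3 (running total=13) -> [13 7 3 3]
Step 5: sold=3 (running total=16) -> [14 7 3 3]
Step 6: sold=3 (running total=19) -> [15 7 3 3]

Answer: 19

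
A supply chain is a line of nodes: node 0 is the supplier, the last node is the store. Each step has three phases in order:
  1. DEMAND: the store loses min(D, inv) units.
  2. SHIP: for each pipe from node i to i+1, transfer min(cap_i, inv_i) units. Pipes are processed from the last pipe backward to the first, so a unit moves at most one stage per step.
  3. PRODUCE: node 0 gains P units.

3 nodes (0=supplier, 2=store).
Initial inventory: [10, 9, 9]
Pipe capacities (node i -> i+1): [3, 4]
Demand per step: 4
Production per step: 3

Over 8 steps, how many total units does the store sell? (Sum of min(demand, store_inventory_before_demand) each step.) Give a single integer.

Answer: 32

Derivation:
Step 1: sold=4 (running total=4) -> [10 8 9]
Step 2: sold=4 (running total=8) -> [10 7 9]
Step 3: sold=4 (running total=12) -> [10 6 9]
Step 4: sold=4 (running total=16) -> [10 5 9]
Step 5: sold=4 (running total=20) -> [10 4 9]
Step 6: sold=4 (running total=24) -> [10 3 9]
Step 7: sold=4 (running total=28) -> [10 3 8]
Step 8: sold=4 (running total=32) -> [10 3 7]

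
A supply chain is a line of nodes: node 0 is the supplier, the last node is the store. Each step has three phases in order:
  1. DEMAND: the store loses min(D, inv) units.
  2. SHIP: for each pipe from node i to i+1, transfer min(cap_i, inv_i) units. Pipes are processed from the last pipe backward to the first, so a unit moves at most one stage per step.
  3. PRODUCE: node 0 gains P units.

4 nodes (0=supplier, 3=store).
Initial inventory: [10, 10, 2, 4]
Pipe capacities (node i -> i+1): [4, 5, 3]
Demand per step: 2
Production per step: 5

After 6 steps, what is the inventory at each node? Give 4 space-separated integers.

Step 1: demand=2,sold=2 ship[2->3]=2 ship[1->2]=5 ship[0->1]=4 prod=5 -> inv=[11 9 5 4]
Step 2: demand=2,sold=2 ship[2->3]=3 ship[1->2]=5 ship[0->1]=4 prod=5 -> inv=[12 8 7 5]
Step 3: demand=2,sold=2 ship[2->3]=3 ship[1->2]=5 ship[0->1]=4 prod=5 -> inv=[13 7 9 6]
Step 4: demand=2,sold=2 ship[2->3]=3 ship[1->2]=5 ship[0->1]=4 prod=5 -> inv=[14 6 11 7]
Step 5: demand=2,sold=2 ship[2->3]=3 ship[1->2]=5 ship[0->1]=4 prod=5 -> inv=[15 5 13 8]
Step 6: demand=2,sold=2 ship[2->3]=3 ship[1->2]=5 ship[0->1]=4 prod=5 -> inv=[16 4 15 9]

16 4 15 9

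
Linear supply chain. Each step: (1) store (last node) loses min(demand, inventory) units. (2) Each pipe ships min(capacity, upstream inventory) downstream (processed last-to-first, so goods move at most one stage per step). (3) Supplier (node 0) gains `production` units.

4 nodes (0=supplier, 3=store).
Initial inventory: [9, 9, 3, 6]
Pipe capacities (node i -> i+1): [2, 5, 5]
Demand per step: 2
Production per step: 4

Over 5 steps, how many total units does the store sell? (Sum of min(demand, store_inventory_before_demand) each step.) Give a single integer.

Answer: 10

Derivation:
Step 1: sold=2 (running total=2) -> [11 6 5 7]
Step 2: sold=2 (running total=4) -> [13 3 5 10]
Step 3: sold=2 (running total=6) -> [15 2 3 13]
Step 4: sold=2 (running total=8) -> [17 2 2 14]
Step 5: sold=2 (running total=10) -> [19 2 2 14]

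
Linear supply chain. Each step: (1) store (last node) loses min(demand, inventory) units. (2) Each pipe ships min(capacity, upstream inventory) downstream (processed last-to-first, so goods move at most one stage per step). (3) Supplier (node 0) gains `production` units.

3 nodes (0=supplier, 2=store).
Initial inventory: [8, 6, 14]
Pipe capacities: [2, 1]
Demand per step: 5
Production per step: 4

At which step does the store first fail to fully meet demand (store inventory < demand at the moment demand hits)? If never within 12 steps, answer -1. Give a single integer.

Step 1: demand=5,sold=5 ship[1->2]=1 ship[0->1]=2 prod=4 -> [10 7 10]
Step 2: demand=5,sold=5 ship[1->2]=1 ship[0->1]=2 prod=4 -> [12 8 6]
Step 3: demand=5,sold=5 ship[1->2]=1 ship[0->1]=2 prod=4 -> [14 9 2]
Step 4: demand=5,sold=2 ship[1->2]=1 ship[0->1]=2 prod=4 -> [16 10 1]
Step 5: demand=5,sold=1 ship[1->2]=1 ship[0->1]=2 prod=4 -> [18 11 1]
Step 6: demand=5,sold=1 ship[1->2]=1 ship[0->1]=2 prod=4 -> [20 12 1]
Step 7: demand=5,sold=1 ship[1->2]=1 ship[0->1]=2 prod=4 -> [22 13 1]
Step 8: demand=5,sold=1 ship[1->2]=1 ship[0->1]=2 prod=4 -> [24 14 1]
Step 9: demand=5,sold=1 ship[1->2]=1 ship[0->1]=2 prod=4 -> [26 15 1]
Step 10: demand=5,sold=1 ship[1->2]=1 ship[0->1]=2 prod=4 -> [28 16 1]
Step 11: demand=5,sold=1 ship[1->2]=1 ship[0->1]=2 prod=4 -> [30 17 1]
Step 12: demand=5,sold=1 ship[1->2]=1 ship[0->1]=2 prod=4 -> [32 18 1]
First stockout at step 4

4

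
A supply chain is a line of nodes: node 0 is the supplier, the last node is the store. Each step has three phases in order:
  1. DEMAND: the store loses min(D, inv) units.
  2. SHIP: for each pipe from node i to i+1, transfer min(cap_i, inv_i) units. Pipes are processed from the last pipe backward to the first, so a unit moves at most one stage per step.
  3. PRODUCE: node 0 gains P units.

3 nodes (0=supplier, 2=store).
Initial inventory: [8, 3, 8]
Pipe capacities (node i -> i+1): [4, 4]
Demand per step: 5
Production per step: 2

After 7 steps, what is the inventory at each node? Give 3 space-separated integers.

Step 1: demand=5,sold=5 ship[1->2]=3 ship[0->1]=4 prod=2 -> inv=[6 4 6]
Step 2: demand=5,sold=5 ship[1->2]=4 ship[0->1]=4 prod=2 -> inv=[4 4 5]
Step 3: demand=5,sold=5 ship[1->2]=4 ship[0->1]=4 prod=2 -> inv=[2 4 4]
Step 4: demand=5,sold=4 ship[1->2]=4 ship[0->1]=2 prod=2 -> inv=[2 2 4]
Step 5: demand=5,sold=4 ship[1->2]=2 ship[0->1]=2 prod=2 -> inv=[2 2 2]
Step 6: demand=5,sold=2 ship[1->2]=2 ship[0->1]=2 prod=2 -> inv=[2 2 2]
Step 7: demand=5,sold=2 ship[1->2]=2 ship[0->1]=2 prod=2 -> inv=[2 2 2]

2 2 2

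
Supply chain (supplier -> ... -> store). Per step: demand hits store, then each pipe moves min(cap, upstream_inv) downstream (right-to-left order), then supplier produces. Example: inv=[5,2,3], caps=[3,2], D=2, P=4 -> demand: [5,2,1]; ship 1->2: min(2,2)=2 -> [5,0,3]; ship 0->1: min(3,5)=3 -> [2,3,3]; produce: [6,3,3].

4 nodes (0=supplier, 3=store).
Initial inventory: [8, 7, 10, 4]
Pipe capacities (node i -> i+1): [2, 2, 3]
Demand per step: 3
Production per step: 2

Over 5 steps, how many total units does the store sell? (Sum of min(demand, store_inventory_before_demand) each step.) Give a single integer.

Step 1: sold=3 (running total=3) -> [8 7 9 4]
Step 2: sold=3 (running total=6) -> [8 7 8 4]
Step 3: sold=3 (running total=9) -> [8 7 7 4]
Step 4: sold=3 (running total=12) -> [8 7 6 4]
Step 5: sold=3 (running total=15) -> [8 7 5 4]

Answer: 15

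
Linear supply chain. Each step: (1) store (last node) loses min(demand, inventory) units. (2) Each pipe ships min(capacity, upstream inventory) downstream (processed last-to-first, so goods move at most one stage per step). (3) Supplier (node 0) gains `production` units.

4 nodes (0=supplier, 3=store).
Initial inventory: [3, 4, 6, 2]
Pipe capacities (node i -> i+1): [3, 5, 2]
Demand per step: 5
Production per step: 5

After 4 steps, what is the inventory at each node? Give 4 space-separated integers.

Step 1: demand=5,sold=2 ship[2->3]=2 ship[1->2]=4 ship[0->1]=3 prod=5 -> inv=[5 3 8 2]
Step 2: demand=5,sold=2 ship[2->3]=2 ship[1->2]=3 ship[0->1]=3 prod=5 -> inv=[7 3 9 2]
Step 3: demand=5,sold=2 ship[2->3]=2 ship[1->2]=3 ship[0->1]=3 prod=5 -> inv=[9 3 10 2]
Step 4: demand=5,sold=2 ship[2->3]=2 ship[1->2]=3 ship[0->1]=3 prod=5 -> inv=[11 3 11 2]

11 3 11 2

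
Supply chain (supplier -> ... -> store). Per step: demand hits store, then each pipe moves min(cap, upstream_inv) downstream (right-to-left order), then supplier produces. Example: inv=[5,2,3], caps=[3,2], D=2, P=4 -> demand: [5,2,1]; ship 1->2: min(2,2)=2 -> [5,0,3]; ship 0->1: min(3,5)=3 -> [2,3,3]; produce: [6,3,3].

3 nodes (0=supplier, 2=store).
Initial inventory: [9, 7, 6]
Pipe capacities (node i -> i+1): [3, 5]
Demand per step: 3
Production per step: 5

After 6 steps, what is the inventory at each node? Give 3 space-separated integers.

Step 1: demand=3,sold=3 ship[1->2]=5 ship[0->1]=3 prod=5 -> inv=[11 5 8]
Step 2: demand=3,sold=3 ship[1->2]=5 ship[0->1]=3 prod=5 -> inv=[13 3 10]
Step 3: demand=3,sold=3 ship[1->2]=3 ship[0->1]=3 prod=5 -> inv=[15 3 10]
Step 4: demand=3,sold=3 ship[1->2]=3 ship[0->1]=3 prod=5 -> inv=[17 3 10]
Step 5: demand=3,sold=3 ship[1->2]=3 ship[0->1]=3 prod=5 -> inv=[19 3 10]
Step 6: demand=3,sold=3 ship[1->2]=3 ship[0->1]=3 prod=5 -> inv=[21 3 10]

21 3 10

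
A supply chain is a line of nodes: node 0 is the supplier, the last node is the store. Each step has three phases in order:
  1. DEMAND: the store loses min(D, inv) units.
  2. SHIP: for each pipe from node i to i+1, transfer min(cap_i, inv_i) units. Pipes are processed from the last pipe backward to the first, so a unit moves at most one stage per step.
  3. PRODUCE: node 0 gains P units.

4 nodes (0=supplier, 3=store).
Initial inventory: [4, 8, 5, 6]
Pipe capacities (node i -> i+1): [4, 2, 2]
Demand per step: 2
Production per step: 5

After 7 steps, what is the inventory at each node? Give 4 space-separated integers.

Step 1: demand=2,sold=2 ship[2->3]=2 ship[1->2]=2 ship[0->1]=4 prod=5 -> inv=[5 10 5 6]
Step 2: demand=2,sold=2 ship[2->3]=2 ship[1->2]=2 ship[0->1]=4 prod=5 -> inv=[6 12 5 6]
Step 3: demand=2,sold=2 ship[2->3]=2 ship[1->2]=2 ship[0->1]=4 prod=5 -> inv=[7 14 5 6]
Step 4: demand=2,sold=2 ship[2->3]=2 ship[1->2]=2 ship[0->1]=4 prod=5 -> inv=[8 16 5 6]
Step 5: demand=2,sold=2 ship[2->3]=2 ship[1->2]=2 ship[0->1]=4 prod=5 -> inv=[9 18 5 6]
Step 6: demand=2,sold=2 ship[2->3]=2 ship[1->2]=2 ship[0->1]=4 prod=5 -> inv=[10 20 5 6]
Step 7: demand=2,sold=2 ship[2->3]=2 ship[1->2]=2 ship[0->1]=4 prod=5 -> inv=[11 22 5 6]

11 22 5 6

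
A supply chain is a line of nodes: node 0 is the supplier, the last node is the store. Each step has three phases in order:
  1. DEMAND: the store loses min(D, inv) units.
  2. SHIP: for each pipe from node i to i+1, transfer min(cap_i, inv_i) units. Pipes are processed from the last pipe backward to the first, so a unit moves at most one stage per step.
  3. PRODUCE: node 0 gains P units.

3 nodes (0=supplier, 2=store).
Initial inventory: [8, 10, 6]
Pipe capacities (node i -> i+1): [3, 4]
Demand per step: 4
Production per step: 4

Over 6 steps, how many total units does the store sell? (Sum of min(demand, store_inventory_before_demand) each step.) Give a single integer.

Step 1: sold=4 (running total=4) -> [9 9 6]
Step 2: sold=4 (running total=8) -> [10 8 6]
Step 3: sold=4 (running total=12) -> [11 7 6]
Step 4: sold=4 (running total=16) -> [12 6 6]
Step 5: sold=4 (running total=20) -> [13 5 6]
Step 6: sold=4 (running total=24) -> [14 4 6]

Answer: 24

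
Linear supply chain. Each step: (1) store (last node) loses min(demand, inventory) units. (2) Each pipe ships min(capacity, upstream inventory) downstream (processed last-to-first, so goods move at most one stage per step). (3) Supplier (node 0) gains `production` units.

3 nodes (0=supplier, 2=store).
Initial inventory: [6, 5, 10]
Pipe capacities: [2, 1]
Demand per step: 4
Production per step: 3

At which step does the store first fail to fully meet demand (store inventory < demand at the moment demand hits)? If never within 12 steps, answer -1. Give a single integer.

Step 1: demand=4,sold=4 ship[1->2]=1 ship[0->1]=2 prod=3 -> [7 6 7]
Step 2: demand=4,sold=4 ship[1->2]=1 ship[0->1]=2 prod=3 -> [8 7 4]
Step 3: demand=4,sold=4 ship[1->2]=1 ship[0->1]=2 prod=3 -> [9 8 1]
Step 4: demand=4,sold=1 ship[1->2]=1 ship[0->1]=2 prod=3 -> [10 9 1]
Step 5: demand=4,sold=1 ship[1->2]=1 ship[0->1]=2 prod=3 -> [11 10 1]
Step 6: demand=4,sold=1 ship[1->2]=1 ship[0->1]=2 prod=3 -> [12 11 1]
Step 7: demand=4,sold=1 ship[1->2]=1 ship[0->1]=2 prod=3 -> [13 12 1]
Step 8: demand=4,sold=1 ship[1->2]=1 ship[0->1]=2 prod=3 -> [14 13 1]
Step 9: demand=4,sold=1 ship[1->2]=1 ship[0->1]=2 prod=3 -> [15 14 1]
Step 10: demand=4,sold=1 ship[1->2]=1 ship[0->1]=2 prod=3 -> [16 15 1]
Step 11: demand=4,sold=1 ship[1->2]=1 ship[0->1]=2 prod=3 -> [17 16 1]
Step 12: demand=4,sold=1 ship[1->2]=1 ship[0->1]=2 prod=3 -> [18 17 1]
First stockout at step 4

4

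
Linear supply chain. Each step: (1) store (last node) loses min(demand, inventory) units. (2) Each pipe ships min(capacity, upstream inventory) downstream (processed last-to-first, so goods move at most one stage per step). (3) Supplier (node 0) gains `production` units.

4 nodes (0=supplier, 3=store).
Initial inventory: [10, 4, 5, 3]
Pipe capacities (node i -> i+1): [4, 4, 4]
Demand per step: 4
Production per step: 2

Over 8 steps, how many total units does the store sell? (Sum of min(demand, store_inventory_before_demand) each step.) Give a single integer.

Answer: 30

Derivation:
Step 1: sold=3 (running total=3) -> [8 4 5 4]
Step 2: sold=4 (running total=7) -> [6 4 5 4]
Step 3: sold=4 (running total=11) -> [4 4 5 4]
Step 4: sold=4 (running total=15) -> [2 4 5 4]
Step 5: sold=4 (running total=19) -> [2 2 5 4]
Step 6: sold=4 (running total=23) -> [2 2 3 4]
Step 7: sold=4 (running total=27) -> [2 2 2 3]
Step 8: sold=3 (running total=30) -> [2 2 2 2]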